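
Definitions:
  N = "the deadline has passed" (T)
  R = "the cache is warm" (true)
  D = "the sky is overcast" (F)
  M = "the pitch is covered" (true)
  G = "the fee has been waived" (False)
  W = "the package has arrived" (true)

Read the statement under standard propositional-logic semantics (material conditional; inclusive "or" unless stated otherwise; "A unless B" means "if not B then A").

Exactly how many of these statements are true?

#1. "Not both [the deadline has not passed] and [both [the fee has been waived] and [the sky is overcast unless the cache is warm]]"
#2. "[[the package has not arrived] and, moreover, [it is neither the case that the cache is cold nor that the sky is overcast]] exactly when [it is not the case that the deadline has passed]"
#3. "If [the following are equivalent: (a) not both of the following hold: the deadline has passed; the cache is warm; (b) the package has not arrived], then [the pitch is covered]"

3

#1: In symbols: ¬N ↑ (G ∧ (D ∨ R))

¬N = ¬T = F
D ∨ R = F ∨ T = T
G ∧ (D ∨ R) = F ∧ T = F
¬N ↑ (G ∧ (D ∨ R)) = F ↑ F = T
Thus #1 is true.

#2: Formalization: (¬W ∧ (¬R ↓ D)) ↔ ¬N

¬W = ¬T = F
¬R = ¬T = F
¬R ↓ D = F ↓ F = T
¬W ∧ (¬R ↓ D) = F ∧ T = F
¬N = ¬T = F
(¬W ∧ (¬R ↓ D)) ↔ ¬N = F ↔ F = T
Thus #2 is true.

#3: This is ((N ↑ R) ↔ ¬W) → M.

N ↑ R = T ↑ T = F
¬W = ¬T = F
(N ↑ R) ↔ ¬W = F ↔ F = T
((N ↑ R) ↔ ¬W) → M = T → T = T
So #3 is true.

3 of the 3 statements are true (#1, #2, #3).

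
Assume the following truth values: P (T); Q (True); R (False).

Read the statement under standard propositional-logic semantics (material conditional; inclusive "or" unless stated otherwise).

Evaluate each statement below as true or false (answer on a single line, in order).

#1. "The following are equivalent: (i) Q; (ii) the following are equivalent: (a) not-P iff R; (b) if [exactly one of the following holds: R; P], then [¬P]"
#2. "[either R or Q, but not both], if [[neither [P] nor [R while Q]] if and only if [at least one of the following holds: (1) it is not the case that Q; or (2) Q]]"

#1: Formalization: Q <-> ((~P <-> R) <-> ((R xor P) -> ~P))

~P = ~T = F
~P <-> R = F <-> F = T
R xor P = F xor T = T
~P = ~T = F
(R xor P) -> ~P = T -> F = F
(~P <-> R) <-> ((R xor P) -> ~P) = T <-> F = F
Q <-> ((~P <-> R) <-> ((R xor P) -> ~P)) = T <-> F = F
Thus #1 is false.

#2: This is ((P nor (R & Q)) <-> (~Q | Q)) -> (R xor Q).

R & Q = F & T = F
P nor (R & Q) = T nor F = F
~Q = ~T = F
~Q | Q = F | T = T
(P nor (R & Q)) <-> (~Q | Q) = F <-> T = F
R xor Q = F xor T = T
((P nor (R & Q)) <-> (~Q | Q)) -> (R xor Q) = F -> T = T
So #2 is true.

#1 False, #2 True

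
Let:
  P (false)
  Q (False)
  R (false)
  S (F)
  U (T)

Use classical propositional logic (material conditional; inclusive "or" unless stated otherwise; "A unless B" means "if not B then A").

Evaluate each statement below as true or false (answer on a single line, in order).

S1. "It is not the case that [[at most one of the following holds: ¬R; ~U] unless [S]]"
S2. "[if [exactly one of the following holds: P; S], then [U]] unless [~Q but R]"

S1 false, S2 true

S1: Parsed as ~((~R nand ~U) | S)

~R = ~F = T
~U = ~T = F
~R nand ~U = T nand F = T
(~R nand ~U) | S = T | F = T
~((~R nand ~U) | S) = ~T = F
Thus S1 is false.

S2: Formalization: ((P xor S) -> U) | (~Q & R)

P xor S = F xor F = F
(P xor S) -> U = F -> T = T
~Q = ~F = T
~Q & R = T & F = F
((P xor S) -> U) | (~Q & R) = T | F = T
Thus S2 is true.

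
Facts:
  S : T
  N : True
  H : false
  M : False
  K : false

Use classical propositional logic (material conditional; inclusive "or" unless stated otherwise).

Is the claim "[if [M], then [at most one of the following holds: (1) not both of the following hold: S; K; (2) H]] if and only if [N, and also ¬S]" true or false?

False.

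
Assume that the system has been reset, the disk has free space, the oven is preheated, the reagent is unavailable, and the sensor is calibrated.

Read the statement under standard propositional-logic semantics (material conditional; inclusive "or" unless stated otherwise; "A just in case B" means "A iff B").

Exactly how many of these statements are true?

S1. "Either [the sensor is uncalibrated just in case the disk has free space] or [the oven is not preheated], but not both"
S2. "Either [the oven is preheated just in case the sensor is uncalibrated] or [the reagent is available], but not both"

0

Let U = "the sensor is calibrated" (T), Q = "the disk is full" (F), R = "the oven is preheated" (T), S = "the reagent is available" (F).

S1: This is (¬U ↔ ¬Q) ⊕ ¬R.

¬U = ¬T = F
¬Q = ¬F = T
¬U ↔ ¬Q = F ↔ T = F
¬R = ¬T = F
(¬U ↔ ¬Q) ⊕ ¬R = F ⊕ F = F
Hence S1 is false.

S2: Parsed as (R ↔ ¬U) ⊕ S

¬U = ¬T = F
R ↔ ¬U = T ↔ F = F
(R ↔ ¬U) ⊕ S = F ⊕ F = F
Hence S2 is false.

0 of the 2 statements are true (none).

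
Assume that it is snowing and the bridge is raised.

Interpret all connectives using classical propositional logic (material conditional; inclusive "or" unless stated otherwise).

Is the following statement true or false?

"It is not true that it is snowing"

false

Let P = "it is snowing" (T).
This is ~P.

~P = ~T = F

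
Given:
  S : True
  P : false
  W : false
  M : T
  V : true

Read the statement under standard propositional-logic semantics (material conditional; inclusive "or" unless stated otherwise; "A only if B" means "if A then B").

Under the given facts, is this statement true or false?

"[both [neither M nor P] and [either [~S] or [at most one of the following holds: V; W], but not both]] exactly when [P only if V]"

False.

This is ((M nor P) and (not S xor (V nand W))) iff (P -> V).

M nor P = True nor False = False
not S = not True = False
V nand W = True nand False = True
not S xor (V nand W) = False xor True = True
(M nor P) and (not S xor (V nand W)) = False and True = False
P -> V = False -> True = True
((M nor P) and (not S xor (V nand W))) iff (P -> V) = False iff True = False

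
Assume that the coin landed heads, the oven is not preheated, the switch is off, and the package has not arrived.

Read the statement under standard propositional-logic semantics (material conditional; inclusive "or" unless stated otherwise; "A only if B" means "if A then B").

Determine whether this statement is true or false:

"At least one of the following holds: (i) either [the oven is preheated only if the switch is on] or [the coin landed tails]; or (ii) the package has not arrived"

Let Q = "the oven is preheated" (F), R = "the switch is on" (F), P = "the coin landed heads" (T), S = "the package has arrived" (F).
This is ((Q → R) ∨ ¬P) ∨ ¬S.

Q → R = F → F = T
¬P = ¬T = F
(Q → R) ∨ ¬P = T ∨ F = T
¬S = ¬F = T
((Q → R) ∨ ¬P) ∨ ¬S = T ∨ T = T

True.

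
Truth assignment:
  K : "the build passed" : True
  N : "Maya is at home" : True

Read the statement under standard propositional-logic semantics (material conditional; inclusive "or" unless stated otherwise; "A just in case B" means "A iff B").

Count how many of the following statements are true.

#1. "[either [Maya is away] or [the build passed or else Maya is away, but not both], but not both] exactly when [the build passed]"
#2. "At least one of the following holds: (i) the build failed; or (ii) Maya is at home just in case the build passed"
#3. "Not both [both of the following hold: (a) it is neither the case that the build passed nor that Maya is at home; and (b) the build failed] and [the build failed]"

3

#1: This is (¬N ⊕ (K ⊕ ¬N)) ↔ K.

¬N = ¬T = F
¬N = ¬T = F
K ⊕ ¬N = T ⊕ F = T
¬N ⊕ (K ⊕ ¬N) = F ⊕ T = T
(¬N ⊕ (K ⊕ ¬N)) ↔ K = T ↔ T = T
Thus #1 is true.

#2: Parsed as ¬K ∨ (N ↔ K)

¬K = ¬T = F
N ↔ K = T ↔ T = T
¬K ∨ (N ↔ K) = F ∨ T = T
Thus #2 is true.

#3: Formalization: ((K ↓ N) ∧ ¬K) ↑ ¬K

K ↓ N = T ↓ T = F
¬K = ¬T = F
(K ↓ N) ∧ ¬K = F ∧ F = F
¬K = ¬T = F
((K ↓ N) ∧ ¬K) ↑ ¬K = F ↑ F = T
Hence #3 is true.

True statements: 3.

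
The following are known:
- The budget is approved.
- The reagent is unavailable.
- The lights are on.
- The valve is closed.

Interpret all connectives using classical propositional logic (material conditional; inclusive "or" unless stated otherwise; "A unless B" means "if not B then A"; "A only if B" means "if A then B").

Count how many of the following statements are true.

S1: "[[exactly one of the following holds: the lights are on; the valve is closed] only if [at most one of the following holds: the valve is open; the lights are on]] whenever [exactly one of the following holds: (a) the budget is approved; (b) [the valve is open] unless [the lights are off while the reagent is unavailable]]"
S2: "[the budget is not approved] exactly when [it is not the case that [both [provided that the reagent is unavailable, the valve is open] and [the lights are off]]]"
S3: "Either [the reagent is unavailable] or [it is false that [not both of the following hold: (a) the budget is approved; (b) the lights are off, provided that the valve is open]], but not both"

1

Let H = "the budget is approved" (True), R = "the valve is open" (False), N = "the lights are on" (True), U = "the reagent is available" (False).

S1: This is (H xor (R or (not N and not U))) -> ((N xor not R) -> (R nand N)).

not N = not True = False
not U = not False = True
not N and not U = False and True = False
R or (not N and not U) = False or False = False
H xor (R or (not N and not U)) = True xor False = True
not R = not False = True
N xor not R = True xor True = False
R nand N = False nand True = True
(N xor not R) -> (R nand N) = False -> True = True
(H xor (R or (not N and not U))) -> ((N xor not R) -> (R nand N)) = True -> True = True
So S1 is true.

S2: In symbols: not H iff not ((not U -> R) and not N)

not H = not True = False
not U = not False = True
not U -> R = True -> False = False
not N = not True = False
(not U -> R) and not N = False and False = False
not ((not U -> R) and not N) = not False = True
not H iff not ((not U -> R) and not N) = False iff True = False
Thus S2 is false.

S3: Formalization: not U xor not (H nand (R -> not N))

not U = not False = True
not N = not True = False
R -> not N = False -> False = True
H nand (R -> not N) = True nand True = False
not (H nand (R -> not N)) = not False = True
not U xor not (H nand (R -> not N)) = True xor True = False
Thus S3 is false.

Count: 1.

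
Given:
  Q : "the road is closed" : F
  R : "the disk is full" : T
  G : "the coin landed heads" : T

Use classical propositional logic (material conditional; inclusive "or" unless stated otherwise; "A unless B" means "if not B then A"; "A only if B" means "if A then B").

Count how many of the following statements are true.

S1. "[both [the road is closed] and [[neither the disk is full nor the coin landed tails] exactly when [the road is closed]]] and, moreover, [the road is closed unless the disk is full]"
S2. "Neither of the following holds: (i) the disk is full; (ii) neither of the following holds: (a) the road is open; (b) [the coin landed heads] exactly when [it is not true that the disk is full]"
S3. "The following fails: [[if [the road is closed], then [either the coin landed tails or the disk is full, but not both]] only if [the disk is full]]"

S1: Parsed as (Q & ((R nor ~G) <-> Q)) & (Q | R)

~G = ~T = F
R nor ~G = T nor F = F
(R nor ~G) <-> Q = F <-> F = T
Q & ((R nor ~G) <-> Q) = F & T = F
Q | R = F | T = T
(Q & ((R nor ~G) <-> Q)) & (Q | R) = F & T = F
Hence S1 is false.

S2: In symbols: R nor (~Q nor (G <-> ~R))

~Q = ~F = T
~R = ~T = F
G <-> ~R = T <-> F = F
~Q nor (G <-> ~R) = T nor F = F
R nor (~Q nor (G <-> ~R)) = T nor F = F
Thus S2 is false.

S3: Formalization: ~((Q -> (~G xor R)) -> R)

~G = ~T = F
~G xor R = F xor T = T
Q -> (~G xor R) = F -> T = T
(Q -> (~G xor R)) -> R = T -> T = T
~((Q -> (~G xor R)) -> R) = ~T = F
Thus S3 is false.

0 of the 3 statements are true (none).

0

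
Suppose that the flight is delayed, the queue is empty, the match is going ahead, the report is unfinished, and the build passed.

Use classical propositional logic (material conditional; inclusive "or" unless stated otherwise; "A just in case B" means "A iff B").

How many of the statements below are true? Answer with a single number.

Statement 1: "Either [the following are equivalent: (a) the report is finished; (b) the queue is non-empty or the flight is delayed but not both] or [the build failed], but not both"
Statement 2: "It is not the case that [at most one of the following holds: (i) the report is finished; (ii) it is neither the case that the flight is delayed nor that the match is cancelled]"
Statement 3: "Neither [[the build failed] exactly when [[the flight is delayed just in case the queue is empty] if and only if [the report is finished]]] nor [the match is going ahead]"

Let G = "the report is finished" (F), D = "the queue is empty" (T), Q = "the flight is delayed" (T), L = "the build passed" (T), V = "the match is cancelled" (F).

Statement 1: This is (G ↔ (¬D ⊕ Q)) ⊕ ¬L.

¬D = ¬T = F
¬D ⊕ Q = F ⊕ T = T
G ↔ (¬D ⊕ Q) = F ↔ T = F
¬L = ¬T = F
(G ↔ (¬D ⊕ Q)) ⊕ ¬L = F ⊕ F = F
Thus Statement 1 is false.

Statement 2: In symbols: ¬(G ↑ (Q ↓ V))

Q ↓ V = T ↓ F = F
G ↑ (Q ↓ V) = F ↑ F = T
¬(G ↑ (Q ↓ V)) = ¬T = F
Hence Statement 2 is false.

Statement 3: Formalization: (¬L ↔ ((Q ↔ D) ↔ G)) ↓ ¬V

¬L = ¬T = F
Q ↔ D = T ↔ T = T
(Q ↔ D) ↔ G = T ↔ F = F
¬L ↔ ((Q ↔ D) ↔ G) = F ↔ F = T
¬V = ¬F = T
(¬L ↔ ((Q ↔ D) ↔ G)) ↓ ¬V = T ↓ T = F
So Statement 3 is false.

Count: 0.

0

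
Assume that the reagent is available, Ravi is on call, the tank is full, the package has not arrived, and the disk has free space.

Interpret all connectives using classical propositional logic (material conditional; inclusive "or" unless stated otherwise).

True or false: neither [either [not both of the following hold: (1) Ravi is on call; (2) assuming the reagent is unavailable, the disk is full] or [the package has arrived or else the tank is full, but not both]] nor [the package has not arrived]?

Let V = "Ravi is on call" (T), M = "the reagent is available" (T), G = "the disk is full" (F), P = "the package has arrived" (F), U = "the tank is full" (T).
Parsed as ((V ↑ (¬M → G)) ∨ (P ⊕ U)) ↓ ¬P

¬M = ¬T = F
¬M → G = F → F = T
V ↑ (¬M → G) = T ↑ T = F
P ⊕ U = F ⊕ T = T
(V ↑ (¬M → G)) ∨ (P ⊕ U) = F ∨ T = T
¬P = ¬F = T
((V ↑ (¬M → G)) ∨ (P ⊕ U)) ↓ ¬P = T ↓ T = F

False.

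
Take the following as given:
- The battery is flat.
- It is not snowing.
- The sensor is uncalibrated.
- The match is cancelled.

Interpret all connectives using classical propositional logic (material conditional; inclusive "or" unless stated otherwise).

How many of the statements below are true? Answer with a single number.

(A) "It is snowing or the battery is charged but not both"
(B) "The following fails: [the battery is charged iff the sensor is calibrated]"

Let Q = "it is snowing" (F), H = "the battery is charged" (F), R = "the sensor is calibrated" (F).

(A): This is Q ⊕ H.

Q ⊕ H = F ⊕ F = F
Hence (A) is false.

(B): Formalization: ¬(H ↔ R)

H ↔ R = F ↔ F = T
¬(H ↔ R) = ¬T = F
So (B) is false.

True statements: 0 (none).

0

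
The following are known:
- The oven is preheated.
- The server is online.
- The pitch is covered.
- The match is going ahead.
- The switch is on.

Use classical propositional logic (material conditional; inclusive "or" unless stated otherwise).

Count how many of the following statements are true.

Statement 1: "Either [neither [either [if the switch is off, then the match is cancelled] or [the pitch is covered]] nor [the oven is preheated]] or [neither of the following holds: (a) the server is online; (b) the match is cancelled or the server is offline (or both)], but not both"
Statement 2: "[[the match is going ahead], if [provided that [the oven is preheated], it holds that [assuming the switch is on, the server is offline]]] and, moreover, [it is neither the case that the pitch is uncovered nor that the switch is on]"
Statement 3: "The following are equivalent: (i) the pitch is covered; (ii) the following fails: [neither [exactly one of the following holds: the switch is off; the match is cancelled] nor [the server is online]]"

Let U = "the switch is on" (T), S = "the match is cancelled" (F), R = "the pitch is covered" (T), P = "the oven is preheated" (T), Q = "the server is online" (T).

Statement 1: In symbols: (((~U -> S) | R) nor P) xor (Q nor (S | ~Q))

~U = ~T = F
~U -> S = F -> F = T
(~U -> S) | R = T | T = T
((~U -> S) | R) nor P = T nor T = F
~Q = ~T = F
S | ~Q = F | F = F
Q nor (S | ~Q) = T nor F = F
(((~U -> S) | R) nor P) xor (Q nor (S | ~Q)) = F xor F = F
So Statement 1 is false.

Statement 2: This is ((P -> (U -> ~Q)) -> ~S) & (~R nor U).

~Q = ~T = F
U -> ~Q = T -> F = F
P -> (U -> ~Q) = T -> F = F
~S = ~F = T
(P -> (U -> ~Q)) -> ~S = F -> T = T
~R = ~T = F
~R nor U = F nor T = F
((P -> (U -> ~Q)) -> ~S) & (~R nor U) = T & F = F
Thus Statement 2 is false.

Statement 3: Formalization: R <-> ~((~U xor S) nor Q)

~U = ~T = F
~U xor S = F xor F = F
(~U xor S) nor Q = F nor T = F
~((~U xor S) nor Q) = ~F = T
R <-> ~((~U xor S) nor Q) = T <-> T = T
So Statement 3 is true.

True statements: 1.

1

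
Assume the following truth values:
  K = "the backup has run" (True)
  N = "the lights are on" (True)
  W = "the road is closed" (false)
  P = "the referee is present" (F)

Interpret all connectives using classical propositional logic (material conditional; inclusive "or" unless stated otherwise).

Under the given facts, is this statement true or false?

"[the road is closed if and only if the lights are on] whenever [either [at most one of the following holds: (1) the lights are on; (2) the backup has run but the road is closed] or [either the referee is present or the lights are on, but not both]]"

In symbols: ((N ↑ (K ∧ W)) ∨ (P ⊕ N)) → (W ↔ N)

K ∧ W = T ∧ F = F
N ↑ (K ∧ W) = T ↑ F = T
P ⊕ N = F ⊕ T = T
(N ↑ (K ∧ W)) ∨ (P ⊕ N) = T ∨ T = T
W ↔ N = F ↔ T = F
((N ↑ (K ∧ W)) ∨ (P ⊕ N)) → (W ↔ N) = T → F = F

false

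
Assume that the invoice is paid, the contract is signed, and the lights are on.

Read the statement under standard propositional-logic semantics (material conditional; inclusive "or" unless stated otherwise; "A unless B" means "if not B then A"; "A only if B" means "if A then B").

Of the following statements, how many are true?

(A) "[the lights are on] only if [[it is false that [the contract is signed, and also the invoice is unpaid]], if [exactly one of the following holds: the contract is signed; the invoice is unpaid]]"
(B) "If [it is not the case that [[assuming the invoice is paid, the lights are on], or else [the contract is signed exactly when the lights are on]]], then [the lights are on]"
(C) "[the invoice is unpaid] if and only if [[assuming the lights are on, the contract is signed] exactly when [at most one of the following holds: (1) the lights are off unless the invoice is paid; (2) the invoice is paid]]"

Let R = "the lights are on" (T), Q = "the contract is signed" (T), P = "the invoice is paid" (T).

(A): This is R → ((Q ⊕ ¬P) → ¬(Q ∧ ¬P)).

¬P = ¬T = F
Q ⊕ ¬P = T ⊕ F = T
¬P = ¬T = F
Q ∧ ¬P = T ∧ F = F
¬(Q ∧ ¬P) = ¬F = T
(Q ⊕ ¬P) → ¬(Q ∧ ¬P) = T → T = T
R → ((Q ⊕ ¬P) → ¬(Q ∧ ¬P)) = T → T = T
Hence (A) is true.

(B): In symbols: ¬((P → R) ∨ (Q ↔ R)) → R

P → R = T → T = T
Q ↔ R = T ↔ T = T
(P → R) ∨ (Q ↔ R) = T ∨ T = T
¬((P → R) ∨ (Q ↔ R)) = ¬T = F
¬((P → R) ∨ (Q ↔ R)) → R = F → T = T
So (B) is true.

(C): In symbols: ¬P ↔ ((R → Q) ↔ ((¬R ∨ P) ↑ P))

¬P = ¬T = F
R → Q = T → T = T
¬R = ¬T = F
¬R ∨ P = F ∨ T = T
(¬R ∨ P) ↑ P = T ↑ T = F
(R → Q) ↔ ((¬R ∨ P) ↑ P) = T ↔ F = F
¬P ↔ ((R → Q) ↔ ((¬R ∨ P) ↑ P)) = F ↔ F = T
So (C) is true.

True statements: 3.

3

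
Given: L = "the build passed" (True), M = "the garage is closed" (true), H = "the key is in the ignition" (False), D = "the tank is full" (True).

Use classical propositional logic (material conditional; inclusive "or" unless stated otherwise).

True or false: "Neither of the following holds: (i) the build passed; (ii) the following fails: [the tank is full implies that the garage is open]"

The statement is false.

In symbols: L nor ~(D -> ~M)

~M = ~T = F
D -> ~M = T -> F = F
~(D -> ~M) = ~F = T
L nor ~(D -> ~M) = T nor T = F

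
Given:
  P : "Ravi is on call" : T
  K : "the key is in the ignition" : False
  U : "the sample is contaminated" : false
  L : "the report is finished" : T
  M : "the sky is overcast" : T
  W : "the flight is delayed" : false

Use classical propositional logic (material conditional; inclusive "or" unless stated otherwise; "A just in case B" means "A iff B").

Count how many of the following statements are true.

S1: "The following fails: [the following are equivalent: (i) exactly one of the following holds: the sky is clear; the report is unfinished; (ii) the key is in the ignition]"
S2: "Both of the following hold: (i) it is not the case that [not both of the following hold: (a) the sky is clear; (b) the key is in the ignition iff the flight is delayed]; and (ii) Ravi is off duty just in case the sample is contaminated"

0

S1: Formalization: ¬((¬M ⊕ ¬L) ↔ K)

¬M = ¬T = F
¬L = ¬T = F
¬M ⊕ ¬L = F ⊕ F = F
(¬M ⊕ ¬L) ↔ K = F ↔ F = T
¬((¬M ⊕ ¬L) ↔ K) = ¬T = F
Hence S1 is false.

S2: In symbols: ¬(¬M ↑ (K ↔ W)) ∧ (¬P ↔ U)

¬M = ¬T = F
K ↔ W = F ↔ F = T
¬M ↑ (K ↔ W) = F ↑ T = T
¬(¬M ↑ (K ↔ W)) = ¬T = F
¬P = ¬T = F
¬P ↔ U = F ↔ F = T
¬(¬M ↑ (K ↔ W)) ∧ (¬P ↔ U) = F ∧ T = F
Thus S2 is false.

Count: 0.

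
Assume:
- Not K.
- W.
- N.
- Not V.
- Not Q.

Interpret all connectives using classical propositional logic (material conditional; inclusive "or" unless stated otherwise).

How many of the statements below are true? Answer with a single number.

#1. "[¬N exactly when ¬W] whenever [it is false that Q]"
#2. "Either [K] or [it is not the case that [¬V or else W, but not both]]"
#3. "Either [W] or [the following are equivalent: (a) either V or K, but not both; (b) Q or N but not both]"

3

#1: Parsed as not Q -> (not N iff not W)

not Q = not False = True
not N = not True = False
not W = not True = False
not N iff not W = False iff False = True
not Q -> (not N iff not W) = True -> True = True
Hence #1 is true.

#2: This is K or not (not V xor W).

not V = not False = True
not V xor W = True xor True = False
not (not V xor W) = not False = True
K or not (not V xor W) = False or True = True
So #2 is true.

#3: This is W or ((V xor K) iff (Q xor N)).

V xor K = False xor False = False
Q xor N = False xor True = True
(V xor K) iff (Q xor N) = False iff True = False
W or ((V xor K) iff (Q xor N)) = True or False = True
Hence #3 is true.

Count: 3.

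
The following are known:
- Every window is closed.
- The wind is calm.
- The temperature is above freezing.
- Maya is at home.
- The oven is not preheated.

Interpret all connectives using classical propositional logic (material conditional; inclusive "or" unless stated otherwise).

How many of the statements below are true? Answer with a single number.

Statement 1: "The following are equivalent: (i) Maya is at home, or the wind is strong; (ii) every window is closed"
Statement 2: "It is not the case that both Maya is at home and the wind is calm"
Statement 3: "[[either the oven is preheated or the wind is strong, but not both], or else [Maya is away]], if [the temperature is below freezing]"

Let S = "Maya is at home" (T), Q = "the wind is strong" (F), P = "a window is open" (F), R = "the temperature is below freezing" (F), U = "the oven is preheated" (F).

Statement 1: In symbols: (S | Q) <-> ~P

S | Q = T | F = T
~P = ~F = T
(S | Q) <-> ~P = T <-> T = T
Thus Statement 1 is true.

Statement 2: This is S nand ~Q.

~Q = ~F = T
S nand ~Q = T nand T = F
Hence Statement 2 is false.

Statement 3: In symbols: R -> ((U xor Q) | ~S)

U xor Q = F xor F = F
~S = ~T = F
(U xor Q) | ~S = F | F = F
R -> ((U xor Q) | ~S) = F -> F = T
So Statement 3 is true.

2 of the 3 statements are true.

2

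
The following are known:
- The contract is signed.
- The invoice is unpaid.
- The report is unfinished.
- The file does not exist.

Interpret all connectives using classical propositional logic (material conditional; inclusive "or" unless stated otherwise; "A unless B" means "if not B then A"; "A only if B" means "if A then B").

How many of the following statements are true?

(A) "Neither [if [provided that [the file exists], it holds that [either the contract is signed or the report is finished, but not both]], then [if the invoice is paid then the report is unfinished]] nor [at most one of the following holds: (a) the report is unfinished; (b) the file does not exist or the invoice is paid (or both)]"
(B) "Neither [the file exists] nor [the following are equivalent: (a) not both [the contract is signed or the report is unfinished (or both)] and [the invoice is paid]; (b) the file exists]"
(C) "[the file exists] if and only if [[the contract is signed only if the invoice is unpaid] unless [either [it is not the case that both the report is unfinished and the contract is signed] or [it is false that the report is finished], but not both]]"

Let V = "the file exists" (F), U = "the contract is signed" (T), P = "the report is finished" (F), W = "the invoice is paid" (F).

(A): This is ((V -> (U xor P)) -> (W -> ~P)) nor (~P nand (~V | W)).

U xor P = T xor F = T
V -> (U xor P) = F -> T = T
~P = ~F = T
W -> ~P = F -> T = T
(V -> (U xor P)) -> (W -> ~P) = T -> T = T
~P = ~F = T
~V = ~F = T
~V | W = T | F = T
~P nand (~V | W) = T nand T = F
((V -> (U xor P)) -> (W -> ~P)) nor (~P nand (~V | W)) = T nor F = F
Thus (A) is false.

(B): Parsed as V nor (((U | ~P) nand W) <-> V)

~P = ~F = T
U | ~P = T | T = T
(U | ~P) nand W = T nand F = T
((U | ~P) nand W) <-> V = T <-> F = F
V nor (((U | ~P) nand W) <-> V) = F nor F = T
Hence (B) is true.

(C): Formalization: V <-> ((U -> ~W) | ((~P nand U) xor ~P))

~W = ~F = T
U -> ~W = T -> T = T
~P = ~F = T
~P nand U = T nand T = F
~P = ~F = T
(~P nand U) xor ~P = F xor T = T
(U -> ~W) | ((~P nand U) xor ~P) = T | T = T
V <-> ((U -> ~W) | ((~P nand U) xor ~P)) = F <-> T = F
So (C) is false.

1 of the 3 statements is true ((B)).

1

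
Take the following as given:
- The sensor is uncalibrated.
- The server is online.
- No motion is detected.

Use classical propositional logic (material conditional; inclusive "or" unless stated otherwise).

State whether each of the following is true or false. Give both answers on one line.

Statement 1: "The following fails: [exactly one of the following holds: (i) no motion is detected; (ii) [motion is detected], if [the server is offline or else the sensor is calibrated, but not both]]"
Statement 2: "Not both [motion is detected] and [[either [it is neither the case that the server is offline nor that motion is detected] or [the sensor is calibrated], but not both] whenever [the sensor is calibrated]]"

Statement 1 T; Statement 2 T

Let R = "motion is detected" (F), Q = "the server is online" (T), P = "the sensor is calibrated" (F).

Statement 1: This is ¬(¬R ⊕ ((¬Q ⊕ P) → R)).

¬R = ¬F = T
¬Q = ¬T = F
¬Q ⊕ P = F ⊕ F = F
(¬Q ⊕ P) → R = F → F = T
¬R ⊕ ((¬Q ⊕ P) → R) = T ⊕ T = F
¬(¬R ⊕ ((¬Q ⊕ P) → R)) = ¬F = T
Hence Statement 1 is true.

Statement 2: Formalization: R ↑ (P → ((¬Q ↓ R) ⊕ P))

¬Q = ¬T = F
¬Q ↓ R = F ↓ F = T
(¬Q ↓ R) ⊕ P = T ⊕ F = T
P → ((¬Q ↓ R) ⊕ P) = F → T = T
R ↑ (P → ((¬Q ↓ R) ⊕ P)) = F ↑ T = T
Hence Statement 2 is true.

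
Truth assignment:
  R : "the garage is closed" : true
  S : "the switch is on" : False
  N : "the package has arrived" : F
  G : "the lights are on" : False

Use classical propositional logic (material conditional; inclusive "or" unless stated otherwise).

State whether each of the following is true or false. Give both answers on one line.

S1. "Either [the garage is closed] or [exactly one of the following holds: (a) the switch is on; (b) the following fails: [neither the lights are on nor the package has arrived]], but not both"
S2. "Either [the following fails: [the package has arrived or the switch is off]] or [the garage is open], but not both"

S1: In symbols: R xor (S xor ~(G nor N))

G nor N = F nor F = T
~(G nor N) = ~T = F
S xor ~(G nor N) = F xor F = F
R xor (S xor ~(G nor N)) = T xor F = T
Hence S1 is true.

S2: Formalization: ~(N | ~S) xor ~R

~S = ~F = T
N | ~S = F | T = T
~(N | ~S) = ~T = F
~R = ~T = F
~(N | ~S) xor ~R = F xor F = F
Hence S2 is false.

S1 T, S2 F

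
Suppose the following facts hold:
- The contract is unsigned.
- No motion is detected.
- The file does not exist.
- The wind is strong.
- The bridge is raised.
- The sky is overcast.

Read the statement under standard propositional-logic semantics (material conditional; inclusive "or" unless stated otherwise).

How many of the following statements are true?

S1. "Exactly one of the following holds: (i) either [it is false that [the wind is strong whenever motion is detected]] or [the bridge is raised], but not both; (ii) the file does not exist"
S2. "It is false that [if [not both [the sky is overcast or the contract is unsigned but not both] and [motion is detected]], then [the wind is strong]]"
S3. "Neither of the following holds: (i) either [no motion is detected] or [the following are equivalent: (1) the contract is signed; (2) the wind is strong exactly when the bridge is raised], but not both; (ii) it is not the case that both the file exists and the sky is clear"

0

Let Q = "motion is detected" (False), S = "the wind is strong" (True), U = "the bridge is raised" (True), R = "the file exists" (False), V = "the sky is overcast" (True), P = "the contract is signed" (False).

S1: Formalization: (not (Q -> S) xor U) xor not R

Q -> S = False -> True = True
not (Q -> S) = not True = False
not (Q -> S) xor U = False xor True = True
not R = not False = True
(not (Q -> S) xor U) xor not R = True xor True = False
So S1 is false.

S2: Parsed as not (((V xor not P) nand Q) -> S)

not P = not False = True
V xor not P = True xor True = False
(V xor not P) nand Q = False nand False = True
((V xor not P) nand Q) -> S = True -> True = True
not (((V xor not P) nand Q) -> S) = not True = False
Hence S2 is false.

S3: Formalization: (not Q xor (P iff (S iff U))) nor (R nand not V)

not Q = not False = True
S iff U = True iff True = True
P iff (S iff U) = False iff True = False
not Q xor (P iff (S iff U)) = True xor False = True
not V = not True = False
R nand not V = False nand False = True
(not Q xor (P iff (S iff U))) nor (R nand not V) = True nor True = False
Thus S3 is false.

Count: 0.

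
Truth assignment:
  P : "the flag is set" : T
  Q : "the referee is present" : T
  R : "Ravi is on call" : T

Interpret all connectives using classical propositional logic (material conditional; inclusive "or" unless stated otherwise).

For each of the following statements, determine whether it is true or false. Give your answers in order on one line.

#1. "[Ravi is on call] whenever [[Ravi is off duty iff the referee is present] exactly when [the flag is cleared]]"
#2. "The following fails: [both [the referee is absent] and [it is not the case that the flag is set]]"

#1 T; #2 T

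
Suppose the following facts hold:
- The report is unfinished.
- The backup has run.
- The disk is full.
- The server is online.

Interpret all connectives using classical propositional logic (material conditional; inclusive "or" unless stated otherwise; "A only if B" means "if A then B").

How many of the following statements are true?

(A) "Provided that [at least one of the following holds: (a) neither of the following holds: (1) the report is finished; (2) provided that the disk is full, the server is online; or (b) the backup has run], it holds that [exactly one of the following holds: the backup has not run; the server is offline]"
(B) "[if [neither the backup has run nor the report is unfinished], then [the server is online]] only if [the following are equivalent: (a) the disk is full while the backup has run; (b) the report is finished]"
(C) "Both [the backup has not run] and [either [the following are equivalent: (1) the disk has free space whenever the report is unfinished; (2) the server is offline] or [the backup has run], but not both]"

Let M = "the report is finished" (F), V = "the disk is full" (T), Q = "the server is online" (T), R = "the backup has run" (T).

(A): Formalization: ((M ↓ (V → Q)) ∨ R) → (¬R ⊕ ¬Q)

V → Q = T → T = T
M ↓ (V → Q) = F ↓ T = F
(M ↓ (V → Q)) ∨ R = F ∨ T = T
¬R = ¬T = F
¬Q = ¬T = F
¬R ⊕ ¬Q = F ⊕ F = F
((M ↓ (V → Q)) ∨ R) → (¬R ⊕ ¬Q) = T → F = F
Thus (A) is false.

(B): Formalization: ((R ↓ ¬M) → Q) → ((V ∧ R) ↔ M)

¬M = ¬F = T
R ↓ ¬M = T ↓ T = F
(R ↓ ¬M) → Q = F → T = T
V ∧ R = T ∧ T = T
(V ∧ R) ↔ M = T ↔ F = F
((R ↓ ¬M) → Q) → ((V ∧ R) ↔ M) = T → F = F
Thus (B) is false.

(C): This is ¬R ∧ (((¬M → ¬V) ↔ ¬Q) ⊕ R).

¬R = ¬T = F
¬M = ¬F = T
¬V = ¬T = F
¬M → ¬V = T → F = F
¬Q = ¬T = F
(¬M → ¬V) ↔ ¬Q = F ↔ F = T
((¬M → ¬V) ↔ ¬Q) ⊕ R = T ⊕ T = F
¬R ∧ (((¬M → ¬V) ↔ ¬Q) ⊕ R) = F ∧ F = F
Thus (C) is false.

Count: 0.

0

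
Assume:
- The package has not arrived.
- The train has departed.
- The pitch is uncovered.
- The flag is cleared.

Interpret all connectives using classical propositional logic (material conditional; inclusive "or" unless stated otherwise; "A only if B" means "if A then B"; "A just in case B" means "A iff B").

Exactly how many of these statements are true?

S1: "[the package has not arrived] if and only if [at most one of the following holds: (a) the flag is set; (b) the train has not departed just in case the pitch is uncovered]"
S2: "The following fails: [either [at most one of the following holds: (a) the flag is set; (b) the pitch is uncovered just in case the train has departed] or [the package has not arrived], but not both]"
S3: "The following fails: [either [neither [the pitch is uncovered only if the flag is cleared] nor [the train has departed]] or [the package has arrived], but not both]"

Let P = "the package has arrived" (F), S = "the flag is set" (F), Q = "the train has departed" (T), R = "the pitch is covered" (F).

S1: This is ~P <-> (S nand (~Q <-> ~R)).

~P = ~F = T
~Q = ~T = F
~R = ~F = T
~Q <-> ~R = F <-> T = F
S nand (~Q <-> ~R) = F nand F = T
~P <-> (S nand (~Q <-> ~R)) = T <-> T = T
So S1 is true.

S2: Parsed as ~((S nand (~R <-> Q)) xor ~P)

~R = ~F = T
~R <-> Q = T <-> T = T
S nand (~R <-> Q) = F nand T = T
~P = ~F = T
(S nand (~R <-> Q)) xor ~P = T xor T = F
~((S nand (~R <-> Q)) xor ~P) = ~F = T
Hence S2 is true.

S3: Parsed as ~(((~R -> ~S) nor Q) xor P)

~R = ~F = T
~S = ~F = T
~R -> ~S = T -> T = T
(~R -> ~S) nor Q = T nor T = F
((~R -> ~S) nor Q) xor P = F xor F = F
~(((~R -> ~S) nor Q) xor P) = ~F = T
Thus S3 is true.

Count: 3.

3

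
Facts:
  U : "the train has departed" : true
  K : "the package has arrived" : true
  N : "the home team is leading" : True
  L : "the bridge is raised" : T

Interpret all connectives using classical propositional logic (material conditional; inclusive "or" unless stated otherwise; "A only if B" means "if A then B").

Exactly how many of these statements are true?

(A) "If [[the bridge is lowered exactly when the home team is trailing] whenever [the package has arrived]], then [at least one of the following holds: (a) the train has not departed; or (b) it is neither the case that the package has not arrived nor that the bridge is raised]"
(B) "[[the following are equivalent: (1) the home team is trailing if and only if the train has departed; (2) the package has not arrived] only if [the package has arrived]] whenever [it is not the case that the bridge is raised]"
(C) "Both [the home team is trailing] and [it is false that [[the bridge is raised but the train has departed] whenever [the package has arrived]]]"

1

(A): This is (K -> (not L iff not N)) -> (not U or (not K nor L)).

not L = not True = False
not N = not True = False
not L iff not N = False iff False = True
K -> (not L iff not N) = True -> True = True
not U = not True = False
not K = not True = False
not K nor L = False nor True = False
not U or (not K nor L) = False or False = False
(K -> (not L iff not N)) -> (not U or (not K nor L)) = True -> False = False
Hence (A) is false.

(B): Formalization: not L -> (((not N iff U) iff not K) -> K)

not L = not True = False
not N = not True = False
not N iff U = False iff True = False
not K = not True = False
(not N iff U) iff not K = False iff False = True
((not N iff U) iff not K) -> K = True -> True = True
not L -> (((not N iff U) iff not K) -> K) = False -> True = True
Thus (B) is true.

(C): This is not N and not (K -> (L and U)).

not N = not True = False
L and U = True and True = True
K -> (L and U) = True -> True = True
not (K -> (L and U)) = not True = False
not N and not (K -> (L and U)) = False and False = False
Hence (C) is false.

Count: 1.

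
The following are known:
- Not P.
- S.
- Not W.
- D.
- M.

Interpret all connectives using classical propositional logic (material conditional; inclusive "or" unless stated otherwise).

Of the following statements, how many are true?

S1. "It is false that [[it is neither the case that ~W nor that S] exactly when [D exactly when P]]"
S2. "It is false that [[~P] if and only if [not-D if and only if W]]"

0

S1: In symbols: ~((~W nor S) <-> (D <-> P))

~W = ~F = T
~W nor S = T nor T = F
D <-> P = T <-> F = F
(~W nor S) <-> (D <-> P) = F <-> F = T
~((~W nor S) <-> (D <-> P)) = ~T = F
Hence S1 is false.

S2: In symbols: ~(~P <-> (~D <-> W))

~P = ~F = T
~D = ~T = F
~D <-> W = F <-> F = T
~P <-> (~D <-> W) = T <-> T = T
~(~P <-> (~D <-> W)) = ~T = F
Hence S2 is false.

0 of the 2 statements are true (none).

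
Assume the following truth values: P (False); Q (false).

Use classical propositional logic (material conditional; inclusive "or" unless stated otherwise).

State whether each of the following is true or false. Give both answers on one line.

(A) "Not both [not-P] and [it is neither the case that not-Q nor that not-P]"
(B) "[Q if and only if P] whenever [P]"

(A) T, (B) T

(A): Formalization: ~P nand (~Q nor ~P)

~P = ~F = T
~Q = ~F = T
~P = ~F = T
~Q nor ~P = T nor T = F
~P nand (~Q nor ~P) = T nand F = T
Thus (A) is true.

(B): Formalization: P -> (Q <-> P)

Q <-> P = F <-> F = T
P -> (Q <-> P) = F -> T = T
Thus (B) is true.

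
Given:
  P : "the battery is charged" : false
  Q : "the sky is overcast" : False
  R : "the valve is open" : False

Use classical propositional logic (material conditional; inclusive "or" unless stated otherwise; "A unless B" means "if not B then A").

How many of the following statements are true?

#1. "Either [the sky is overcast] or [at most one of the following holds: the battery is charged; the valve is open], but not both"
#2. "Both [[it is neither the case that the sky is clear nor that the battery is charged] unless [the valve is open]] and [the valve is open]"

1

#1: In symbols: Q xor (P nand R)

P nand R = F nand F = T
Q xor (P nand R) = F xor T = T
Thus #1 is true.

#2: Parsed as ((~Q nor P) | R) & R

~Q = ~F = T
~Q nor P = T nor F = F
(~Q nor P) | R = F | F = F
((~Q nor P) | R) & R = F & F = F
So #2 is false.

1 of the 2 statements is true (#1).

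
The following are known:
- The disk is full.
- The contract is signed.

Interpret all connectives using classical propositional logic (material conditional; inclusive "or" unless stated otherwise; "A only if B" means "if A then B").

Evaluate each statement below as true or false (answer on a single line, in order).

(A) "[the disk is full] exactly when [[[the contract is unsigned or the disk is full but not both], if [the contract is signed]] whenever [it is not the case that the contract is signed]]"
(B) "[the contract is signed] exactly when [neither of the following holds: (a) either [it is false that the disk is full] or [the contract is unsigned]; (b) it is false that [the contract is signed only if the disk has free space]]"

(A) T / (B) F

Let P = "the disk is full" (T), Q = "the contract is signed" (T).

(A): In symbols: P ↔ (¬Q → (Q → (¬Q ⊕ P)))

¬Q = ¬T = F
¬Q = ¬T = F
¬Q ⊕ P = F ⊕ T = T
Q → (¬Q ⊕ P) = T → T = T
¬Q → (Q → (¬Q ⊕ P)) = F → T = T
P ↔ (¬Q → (Q → (¬Q ⊕ P))) = T ↔ T = T
So (A) is true.

(B): This is Q ↔ ((¬P ∨ ¬Q) ↓ ¬(Q → ¬P)).

¬P = ¬T = F
¬Q = ¬T = F
¬P ∨ ¬Q = F ∨ F = F
¬P = ¬T = F
Q → ¬P = T → F = F
¬(Q → ¬P) = ¬F = T
(¬P ∨ ¬Q) ↓ ¬(Q → ¬P) = F ↓ T = F
Q ↔ ((¬P ∨ ¬Q) ↓ ¬(Q → ¬P)) = T ↔ F = F
Thus (B) is false.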